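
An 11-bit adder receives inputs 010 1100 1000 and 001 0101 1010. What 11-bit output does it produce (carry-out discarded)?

10000100010

  01011001000
+ 00101011010
= 10000100010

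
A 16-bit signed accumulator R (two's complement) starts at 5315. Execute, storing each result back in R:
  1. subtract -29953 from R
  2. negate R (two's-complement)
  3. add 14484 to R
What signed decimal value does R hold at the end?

-20784

Start: R = 5315 = 0001010011000011.
R = 5315 − (-29953) = 35268; wraps to -30268 = 1000100111000100
R = −(-30268) = 30268 = 0111011000111100
R = 30268 + 14484 = 44752; wraps to -20784 = 1010111011010000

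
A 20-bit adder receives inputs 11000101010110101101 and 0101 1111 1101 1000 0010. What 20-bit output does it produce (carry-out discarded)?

  11000101010110101101
+ 01011111110110000010
= 00100101001100101111  (discard carry-out 1)

00100101001100101111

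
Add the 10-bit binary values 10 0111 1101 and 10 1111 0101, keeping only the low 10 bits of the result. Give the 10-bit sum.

0101110010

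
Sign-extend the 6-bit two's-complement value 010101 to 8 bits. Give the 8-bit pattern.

00010101

MSB of 010101 is 0; replicate it into the new high bits.
00|010101 → 00010101 (still 21).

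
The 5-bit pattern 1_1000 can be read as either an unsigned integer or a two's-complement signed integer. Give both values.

Unsigned: 11000 = 24.
Signed: MSB=1 → 24 − 32 = -8.

unsigned = 24, signed = -8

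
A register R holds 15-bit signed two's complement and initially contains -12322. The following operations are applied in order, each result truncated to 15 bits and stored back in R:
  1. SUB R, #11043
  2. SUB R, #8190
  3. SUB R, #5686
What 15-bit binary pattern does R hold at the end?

Start: R = -12322 = 100111111011110.
R = -12322 − 11043 = -23365; wraps to 9403 = 010010010111011
R = 9403 − 8190 = 1213 = 000010010111101
R = 1213 − 5686 = -4473 = 110111010000111

110111010000111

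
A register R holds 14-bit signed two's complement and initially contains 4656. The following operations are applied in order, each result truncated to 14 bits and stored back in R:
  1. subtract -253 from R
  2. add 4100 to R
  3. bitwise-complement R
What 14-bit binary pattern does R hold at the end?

01110011001110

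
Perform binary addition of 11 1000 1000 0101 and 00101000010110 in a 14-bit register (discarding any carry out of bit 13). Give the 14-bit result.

  11100010000101
+ 00101000010110
= 00001010011011  (discard carry-out 1)

00001010011011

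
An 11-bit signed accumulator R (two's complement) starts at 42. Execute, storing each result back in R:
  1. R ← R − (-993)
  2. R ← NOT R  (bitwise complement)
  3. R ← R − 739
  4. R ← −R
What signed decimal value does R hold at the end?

Start: R = 42 = 00000101010.
R = 42 − (-993) = 1035; wraps to -1013 = 10000001011
R = NOT 10000001011 = 01111110100 = 1012
R = 1012 − 739 = 273 = 00100010001
R = −(273) = -273 = 11011101111

-273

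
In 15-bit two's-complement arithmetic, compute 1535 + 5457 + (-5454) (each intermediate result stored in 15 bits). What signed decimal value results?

1538

1535 + 5457 = 6992 (001101101010000)
6992 + (-5454) = 1538 (000011000000010)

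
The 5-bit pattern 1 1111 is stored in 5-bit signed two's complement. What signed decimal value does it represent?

-1

MSB is 1, so the value is negative.
Unsigned reading: 31. Subtract 2^5 = 32: 31 − 32 = -1.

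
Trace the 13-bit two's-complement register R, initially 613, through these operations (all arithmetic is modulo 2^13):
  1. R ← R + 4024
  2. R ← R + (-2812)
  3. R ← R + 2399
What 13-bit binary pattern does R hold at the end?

1000010000000

Start: R = 613 = 0001001100101.
R = 613 + 4024 = 4637; wraps to -3555 = 1001000011101
R = -3555 + (-2812) = -6367; wraps to 1825 = 0011100100001
R = 1825 + 2399 = 4224; wraps to -3968 = 1000010000000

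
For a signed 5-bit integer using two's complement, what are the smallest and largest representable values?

min = -16, max = 15

Minimum: −2^4 = -16.
Maximum: 2^4 − 1 = 15.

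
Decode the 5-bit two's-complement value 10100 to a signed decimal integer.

-12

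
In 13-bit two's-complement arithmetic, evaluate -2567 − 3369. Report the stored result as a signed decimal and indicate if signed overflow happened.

2256; overflow

-2567 → 1010111111001
3369 → 0110100101001
Subtract via negate-and-add: invert 0110100101001 + 1 = 1001011010111 (i.e. -3369).
  1010111111001
+ 1001011010111
= 0100011010000  (discard carry-out 1)
Result 0100011010000: MSB = 0 → value 2256.
Both addends (after negating the subtrahend) are negative but the stored result is non-negative: signed overflow. The true value -2567 − 3369 = -5936 lies outside [-4096, 4095].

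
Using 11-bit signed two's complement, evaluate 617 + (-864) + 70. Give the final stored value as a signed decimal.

617 + (-864) = -247 (11100001001)
-247 + 70 = -177 (11101001111)

-177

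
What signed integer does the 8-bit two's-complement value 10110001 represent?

MSB is 1, so the value is negative.
Invert: 01001110. Add 1: 01001111 = 79. So the value is −79.

-79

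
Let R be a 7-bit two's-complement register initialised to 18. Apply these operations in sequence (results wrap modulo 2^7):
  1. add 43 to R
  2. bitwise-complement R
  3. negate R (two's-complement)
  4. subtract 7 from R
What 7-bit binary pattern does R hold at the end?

0110111

Start: R = 18 = 0010010.
R = 18 + 43 = 61 = 0111101
R = NOT 0111101 = 1000010 = -62
R = −(-62) = 62 = 0111110
R = 62 − 7 = 55 = 0110111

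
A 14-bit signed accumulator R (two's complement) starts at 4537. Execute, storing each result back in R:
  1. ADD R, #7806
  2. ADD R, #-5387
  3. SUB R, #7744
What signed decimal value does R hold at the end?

-788

Start: R = 4537 = 01000110111001.
R = 4537 + 7806 = 12343; wraps to -4041 = 11000000110111
R = -4041 + (-5387) = -9428; wraps to 6956 = 01101100101100
R = 6956 − 7744 = -788 = 11110011101100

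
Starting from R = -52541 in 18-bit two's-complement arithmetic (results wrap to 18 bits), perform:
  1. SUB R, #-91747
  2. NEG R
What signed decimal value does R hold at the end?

Start: R = -52541 = 110011001011000011.
R = -52541 − (-91747) = 39206 = 001001100100100110
R = −(39206) = -39206 = 110110011011011010

-39206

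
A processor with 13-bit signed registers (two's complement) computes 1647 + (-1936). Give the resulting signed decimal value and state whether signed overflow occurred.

-289; no overflow

1647 → 0011001101111
-1936 → 1100001110000
  0011001101111
+ 1100001110000
= 1111011011111
Result 1111011011111: MSB = 1 → 7903 − 8192 = -289.
Addends have opposite signs, so signed overflow cannot occur.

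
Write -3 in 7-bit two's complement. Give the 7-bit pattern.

1111101

|-3| = 3 = 0000011 in 7 bits.
Invert the bits: 1111100. Add 1: 1111101.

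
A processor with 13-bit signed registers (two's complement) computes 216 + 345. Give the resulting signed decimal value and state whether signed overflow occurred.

561; no overflow

216 → 0000011011000
345 → 0000101011001
  0000011011000
+ 0000101011001
= 0001000110001
Result 0001000110001: MSB = 0 → value 561.
Both addends are non-negative and so is the stored result: no signed overflow.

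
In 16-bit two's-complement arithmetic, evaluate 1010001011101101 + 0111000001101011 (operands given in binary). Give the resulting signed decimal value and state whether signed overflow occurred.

4952; no overflow

1010001011101101 = -23827 (signed)
0111000001101011 = 28779 (signed)
  1010001011101101
+ 0111000001101011
= 0001001101011000  (discard carry-out 1)
Result 0001001101011000: MSB = 0 → value 4952.
Addends have opposite signs, so signed overflow cannot occur.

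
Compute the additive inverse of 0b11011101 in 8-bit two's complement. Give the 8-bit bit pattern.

Invert: 00100010. Add 1: 00100011.
Check: 11011101 = -35, 00100011 = 35.

00100011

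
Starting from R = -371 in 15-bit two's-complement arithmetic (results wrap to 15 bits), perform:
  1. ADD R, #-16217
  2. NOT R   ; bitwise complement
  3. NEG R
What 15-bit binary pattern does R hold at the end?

Start: R = -371 = 111111010001101.
R = -371 + (-16217) = -16588; wraps to 16180 = 011111100110100
R = NOT 011111100110100 = 100000011001011 = -16181
R = −(-16181) = 16181 = 011111100110101

011111100110101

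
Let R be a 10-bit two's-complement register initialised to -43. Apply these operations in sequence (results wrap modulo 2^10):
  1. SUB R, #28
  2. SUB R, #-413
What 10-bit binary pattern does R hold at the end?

0101010110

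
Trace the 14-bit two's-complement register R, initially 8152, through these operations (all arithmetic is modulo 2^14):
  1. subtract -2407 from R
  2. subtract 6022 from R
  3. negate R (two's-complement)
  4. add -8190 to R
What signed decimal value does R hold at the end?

3657

Start: R = 8152 = 01111111011000.
R = 8152 − (-2407) = 10559; wraps to -5825 = 10100100111111
R = -5825 − 6022 = -11847; wraps to 4537 = 01000110111001
R = −(4537) = -4537 = 10111001000111
R = -4537 + (-8190) = -12727; wraps to 3657 = 00111001001001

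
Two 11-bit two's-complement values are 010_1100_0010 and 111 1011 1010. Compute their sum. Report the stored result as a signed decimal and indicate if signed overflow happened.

636; no overflow

010_1100_0010 → 01011000010 = 706 (signed)
111 1011 1010 → 11110111010 = -70 (signed)
  01011000010
+ 11110111010
= 01001111100  (discard carry-out 1)
Result 01001111100: MSB = 0 → value 636.
Addends have opposite signs, so signed overflow cannot occur.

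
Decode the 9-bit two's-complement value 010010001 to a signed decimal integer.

MSB is 0, so the value is non-negative: 010010001 = 145.

145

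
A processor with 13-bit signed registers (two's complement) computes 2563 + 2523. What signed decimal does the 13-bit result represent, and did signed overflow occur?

2563 → 0101000000011
2523 → 0100111011011
  0101000000011
+ 0100111011011
= 1001111011110
Result 1001111011110: MSB = 1 → 5086 − 8192 = -3106.
Both addends are non-negative but the stored result is negative: signed overflow. The true value 2563 + 2523 = 5086 lies outside [-4096, 4095].

-3106; overflow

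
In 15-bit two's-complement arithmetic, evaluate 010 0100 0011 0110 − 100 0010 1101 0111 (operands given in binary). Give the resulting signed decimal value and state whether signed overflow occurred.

-7841; overflow

010 0100 0011 0110 → 010010000110110 = 9270 (signed)
100 0010 1101 0111 → 100001011010111 = -15657 (signed)
Subtract via negate-and-add: invert 100001011010111 + 1 = 011110100101001 (i.e. 15657).
  010010000110110
+ 011110100101001
= 110000101011111
Result 110000101011111: MSB = 1 → 24927 − 32768 = -7841.
Both addends (after negating the subtrahend) are non-negative but the stored result is negative: signed overflow. The true value 9270 − (-15657) = 24927 lies outside [-16384, 16383].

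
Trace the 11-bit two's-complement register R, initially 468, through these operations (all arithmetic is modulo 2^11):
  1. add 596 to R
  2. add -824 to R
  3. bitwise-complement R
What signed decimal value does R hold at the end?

-241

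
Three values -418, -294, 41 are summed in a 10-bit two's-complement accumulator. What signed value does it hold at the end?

353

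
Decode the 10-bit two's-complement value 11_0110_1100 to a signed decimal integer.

-148

MSB is 1, so the value is negative.
Invert: 0010010011. Add 1: 0010010100 = 148. So the value is −148.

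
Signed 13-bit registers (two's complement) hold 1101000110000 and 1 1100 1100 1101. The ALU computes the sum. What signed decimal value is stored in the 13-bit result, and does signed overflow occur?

-2307; no overflow

1101000110000 = -1488 (signed)
1 1100 1100 1101 → 1110011001101 = -819 (signed)
  1101000110000
+ 1110011001101
= 1011011111101  (discard carry-out 1)
Result 1011011111101: MSB = 1 → 5885 − 8192 = -2307.
Both addends are negative and so is the stored result: no signed overflow.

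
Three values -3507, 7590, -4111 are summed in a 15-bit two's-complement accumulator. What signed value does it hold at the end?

-28

-3507 + 7590 = 4083 (000111111110011)
4083 + (-4111) = -28 (111111111100100)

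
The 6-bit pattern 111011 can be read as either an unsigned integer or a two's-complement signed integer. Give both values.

unsigned = 59, signed = -5

Unsigned: 111011 = 59.
Signed: MSB=1 → 59 − 64 = -5.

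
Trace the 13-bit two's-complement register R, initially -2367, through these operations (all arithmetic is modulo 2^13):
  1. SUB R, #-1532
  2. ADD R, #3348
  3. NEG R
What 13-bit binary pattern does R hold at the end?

1011000101111

Start: R = -2367 = 1011011000001.
R = -2367 − (-1532) = -835 = 1110010111101
R = -835 + 3348 = 2513 = 0100111010001
R = −(2513) = -2513 = 1011000101111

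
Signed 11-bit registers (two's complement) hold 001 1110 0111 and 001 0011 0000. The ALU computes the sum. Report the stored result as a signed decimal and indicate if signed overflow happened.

791; no overflow

001 1110 0111 → 00111100111 = 487 (signed)
001 0011 0000 → 00100110000 = 304 (signed)
  00111100111
+ 00100110000
= 01100010111
Result 01100010111: MSB = 0 → value 791.
Both addends are non-negative and so is the stored result: no signed overflow.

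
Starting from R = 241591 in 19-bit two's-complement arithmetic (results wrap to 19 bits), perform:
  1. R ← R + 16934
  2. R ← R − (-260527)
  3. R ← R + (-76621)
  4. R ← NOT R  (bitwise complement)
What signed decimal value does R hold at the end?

Start: R = 241591 = 0111010111110110111.
R = 241591 + 16934 = 258525 = 0111111000111011101
R = 258525 − (-260527) = 519052; wraps to -5236 = 1111110101110001100
R = -5236 + (-76621) = -81857 = 1101100000000111111
R = NOT 1101100000000111111 = 0010011111111000000 = 81856

81856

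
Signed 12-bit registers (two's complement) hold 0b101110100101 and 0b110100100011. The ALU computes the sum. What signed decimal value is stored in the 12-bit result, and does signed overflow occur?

-1848; no overflow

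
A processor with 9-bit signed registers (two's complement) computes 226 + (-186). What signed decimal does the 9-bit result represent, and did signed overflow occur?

226 → 011100010
-186 → 101000110
  011100010
+ 101000110
= 000101000  (discard carry-out 1)
Result 000101000: MSB = 0 → value 40.
Addends have opposite signs, so signed overflow cannot occur.

40; no overflow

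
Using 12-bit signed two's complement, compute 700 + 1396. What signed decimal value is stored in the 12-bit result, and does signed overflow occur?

700 → 001010111100
1396 → 010101110100
  001010111100
+ 010101110100
= 100000110000
Result 100000110000: MSB = 1 → 2096 − 4096 = -2000.
Both addends are non-negative but the stored result is negative: signed overflow. The true value 700 + 1396 = 2096 lies outside [-2048, 2047].

-2000; overflow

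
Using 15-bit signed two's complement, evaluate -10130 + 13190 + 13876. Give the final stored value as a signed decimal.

-10130 + 13190 = 3060 (000101111110100)
3060 + 13876 = 16936 → wraps to -15832 (100001000101000)

-15832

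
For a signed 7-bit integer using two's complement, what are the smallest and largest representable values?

min = -64, max = 63

Minimum: −2^6 = -64.
Maximum: 2^6 − 1 = 63.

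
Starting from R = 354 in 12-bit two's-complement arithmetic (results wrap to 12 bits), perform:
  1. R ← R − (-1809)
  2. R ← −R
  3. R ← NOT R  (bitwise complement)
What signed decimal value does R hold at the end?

Start: R = 354 = 000101100010.
R = 354 − (-1809) = 2163; wraps to -1933 = 100001110011
R = −(-1933) = 1933 = 011110001101
R = NOT 011110001101 = 100001110010 = -1934

-1934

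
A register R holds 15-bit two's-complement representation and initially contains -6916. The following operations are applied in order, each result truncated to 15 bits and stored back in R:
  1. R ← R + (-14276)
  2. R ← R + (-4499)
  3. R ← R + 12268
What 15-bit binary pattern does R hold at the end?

Start: R = -6916 = 110010011111100.
R = -6916 + (-14276) = -21192; wraps to 11576 = 010110100111000
R = 11576 + (-4499) = 7077 = 001101110100101
R = 7077 + 12268 = 19345; wraps to -13423 = 100101110010001

100101110010001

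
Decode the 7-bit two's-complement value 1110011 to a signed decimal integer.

-13

MSB is 1, so the value is negative.
Unsigned reading: 115. Subtract 2^7 = 128: 115 − 128 = -13.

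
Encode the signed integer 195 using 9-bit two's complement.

011000011

195 is non-negative, so write it directly in 9 bits: 011000011.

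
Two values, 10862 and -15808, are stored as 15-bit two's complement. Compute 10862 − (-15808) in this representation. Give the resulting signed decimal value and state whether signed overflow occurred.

-6098; overflow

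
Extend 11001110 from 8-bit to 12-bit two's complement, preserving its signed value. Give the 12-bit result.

MSB of 11001110 is 1; replicate it into the new high bits.
1111|11001110 → 111111001110 (still -50).

111111001110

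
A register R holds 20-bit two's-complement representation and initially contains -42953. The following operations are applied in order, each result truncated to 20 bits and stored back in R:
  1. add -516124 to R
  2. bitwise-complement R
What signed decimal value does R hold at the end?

Start: R = -42953 = 11110101100000110111.
R = -42953 + (-516124) = -559077; wraps to 489499 = 01110111100000011011
R = NOT 01110111100000011011 = 10001000011111100100 = -489500

-489500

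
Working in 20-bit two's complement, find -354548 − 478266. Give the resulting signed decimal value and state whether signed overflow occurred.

-354548 → 10101001011100001100
478266 → 01110100110000111010
Subtract via negate-and-add: invert 01110100110000111010 + 1 = 10001011001111000110 (i.e. -478266).
  10101001011100001100
+ 10001011001111000110
= 00110100101011010010  (discard carry-out 1)
Result 00110100101011010010: MSB = 0 → value 215762.
Both addends (after negating the subtrahend) are negative but the stored result is non-negative: signed overflow. The true value -354548 − 478266 = -832814 lies outside [-524288, 524287].

215762; overflow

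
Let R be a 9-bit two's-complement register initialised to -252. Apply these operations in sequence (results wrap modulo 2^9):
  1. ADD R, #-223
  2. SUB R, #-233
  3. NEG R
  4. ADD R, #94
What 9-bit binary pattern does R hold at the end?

101010000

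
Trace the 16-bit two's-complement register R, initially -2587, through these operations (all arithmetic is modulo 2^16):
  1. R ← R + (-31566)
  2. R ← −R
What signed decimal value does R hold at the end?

-31383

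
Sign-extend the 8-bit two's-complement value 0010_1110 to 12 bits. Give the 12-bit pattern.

MSB of 00101110 is 0; replicate it into the new high bits.
0000|00101110 → 000000101110 (still 46).

000000101110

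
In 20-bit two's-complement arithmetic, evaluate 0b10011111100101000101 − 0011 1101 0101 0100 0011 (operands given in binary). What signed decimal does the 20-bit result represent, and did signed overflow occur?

402434; overflow

0b10011111100101000101 → 10011111100101000101 = -394939 (signed)
0011 1101 0101 0100 0011 → 00111101010101000011 = 251203 (signed)
Subtract via negate-and-add: invert 00111101010101000011 + 1 = 11000010101010111101 (i.e. -251203).
  10011111100101000101
+ 11000010101010111101
= 01100010010000000010  (discard carry-out 1)
Result 01100010010000000010: MSB = 0 → value 402434.
Both addends (after negating the subtrahend) are negative but the stored result is non-negative: signed overflow. The true value -394939 − 251203 = -646142 lies outside [-524288, 524287].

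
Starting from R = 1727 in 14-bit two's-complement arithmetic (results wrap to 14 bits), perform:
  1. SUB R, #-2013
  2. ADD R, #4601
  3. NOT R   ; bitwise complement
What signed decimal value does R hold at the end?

8042

Start: R = 1727 = 00011010111111.
R = 1727 − (-2013) = 3740 = 00111010011100
R = 3740 + 4601 = 8341; wraps to -8043 = 10000010010101
R = NOT 10000010010101 = 01111101101010 = 8042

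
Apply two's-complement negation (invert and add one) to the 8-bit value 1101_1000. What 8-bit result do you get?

00101000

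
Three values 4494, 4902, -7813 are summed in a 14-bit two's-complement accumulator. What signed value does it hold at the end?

1583

4494 + 4902 = 9396 → wraps to -6988 (10010010110100)
-6988 + (-7813) = -14801 → wraps to 1583 (00011000101111)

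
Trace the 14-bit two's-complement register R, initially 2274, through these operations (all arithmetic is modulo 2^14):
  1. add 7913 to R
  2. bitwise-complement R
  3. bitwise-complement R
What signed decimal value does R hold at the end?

Start: R = 2274 = 00100011100010.
R = 2274 + 7913 = 10187; wraps to -6197 = 10011111001011
R = NOT 10011111001011 = 01100000110100 = 6196
R = NOT 01100000110100 = 10011111001011 = -6197

-6197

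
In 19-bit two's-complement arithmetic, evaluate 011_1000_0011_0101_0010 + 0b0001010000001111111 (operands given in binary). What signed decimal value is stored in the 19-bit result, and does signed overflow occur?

-252975; overflow

011_1000_0011_0101_0010 → 0111000001101010010 = 230226 (signed)
0b0001010000001111111 → 0001010000001111111 = 41087 (signed)
  0111000001101010010
+ 0001010000001111111
= 1000010001111010001
Result 1000010001111010001: MSB = 1 → 271313 − 524288 = -252975.
Both addends are non-negative but the stored result is negative: signed overflow. The true value 230226 + 41087 = 271313 lies outside [-262144, 262143].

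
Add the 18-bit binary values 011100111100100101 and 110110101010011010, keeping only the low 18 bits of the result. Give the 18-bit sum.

010011100110111111

  011100111100100101
+ 110110101010011010
= 010011100110111111  (discard carry-out 1)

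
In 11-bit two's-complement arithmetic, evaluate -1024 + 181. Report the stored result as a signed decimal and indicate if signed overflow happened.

-843; no overflow

-1024 → 10000000000
181 → 00010110101
  10000000000
+ 00010110101
= 10010110101
Result 10010110101: MSB = 1 → 1205 − 2048 = -843.
Addends have opposite signs, so signed overflow cannot occur.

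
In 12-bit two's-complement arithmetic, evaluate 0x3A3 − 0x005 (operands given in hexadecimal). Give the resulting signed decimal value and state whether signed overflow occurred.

926; no overflow

0x3A3 = 001110100011 = 931 (signed)
0x005 = 000000000101 = 5 (signed)
Subtract via negate-and-add: invert 000000000101 + 1 = 111111111011 (i.e. -5).
  001110100011
+ 111111111011
= 001110011110  (discard carry-out 1)
Result 001110011110: MSB = 0 → value 926.
Addends (after negating the subtrahend) have opposite signs, so signed overflow cannot occur.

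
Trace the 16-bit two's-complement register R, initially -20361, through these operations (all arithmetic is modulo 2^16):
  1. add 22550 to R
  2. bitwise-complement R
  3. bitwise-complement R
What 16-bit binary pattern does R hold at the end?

0000100010001101

Start: R = -20361 = 1011000001110111.
R = -20361 + 22550 = 2189 = 0000100010001101
R = NOT 0000100010001101 = 1111011101110010 = -2190
R = NOT 1111011101110010 = 0000100010001101 = 2189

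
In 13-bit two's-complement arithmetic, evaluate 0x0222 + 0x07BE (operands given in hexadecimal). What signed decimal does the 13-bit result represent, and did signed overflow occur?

0x0222 = 0001000100010 = 546 (signed)
0x07BE = 0011110111110 = 1982 (signed)
  0001000100010
+ 0011110111110
= 0100111100000
Result 0100111100000: MSB = 0 → value 2528.
Both addends are non-negative and so is the stored result: no signed overflow.

2528; no overflow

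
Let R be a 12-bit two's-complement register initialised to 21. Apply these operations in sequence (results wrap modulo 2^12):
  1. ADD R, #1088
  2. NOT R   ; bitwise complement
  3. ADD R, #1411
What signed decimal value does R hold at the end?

301

Start: R = 21 = 000000010101.
R = 21 + 1088 = 1109 = 010001010101
R = NOT 010001010101 = 101110101010 = -1110
R = -1110 + 1411 = 301 = 000100101101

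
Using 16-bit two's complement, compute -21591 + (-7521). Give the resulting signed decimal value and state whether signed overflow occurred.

-29112; no overflow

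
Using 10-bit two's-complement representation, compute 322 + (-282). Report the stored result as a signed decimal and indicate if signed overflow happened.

40; no overflow

322 → 0101000010
-282 → 1011100110
  0101000010
+ 1011100110
= 0000101000  (discard carry-out 1)
Result 0000101000: MSB = 0 → value 40.
Addends have opposite signs, so signed overflow cannot occur.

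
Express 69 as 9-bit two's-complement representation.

69 is non-negative, so write it directly in 9 bits: 001000101.

001000101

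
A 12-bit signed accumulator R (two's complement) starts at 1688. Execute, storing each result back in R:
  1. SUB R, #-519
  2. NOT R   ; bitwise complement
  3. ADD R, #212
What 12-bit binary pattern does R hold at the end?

Start: R = 1688 = 011010011000.
R = 1688 − (-519) = 2207; wraps to -1889 = 100010011111
R = NOT 100010011111 = 011101100000 = 1888
R = 1888 + 212 = 2100; wraps to -1996 = 100000110100

100000110100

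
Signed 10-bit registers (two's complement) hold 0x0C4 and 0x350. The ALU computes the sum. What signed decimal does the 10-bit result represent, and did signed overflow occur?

20; no overflow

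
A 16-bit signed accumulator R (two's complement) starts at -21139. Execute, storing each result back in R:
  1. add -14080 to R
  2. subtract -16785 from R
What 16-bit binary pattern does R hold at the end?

1011011111111110

Start: R = -21139 = 1010110101101101.
R = -21139 + (-14080) = -35219; wraps to 30317 = 0111011001101101
R = 30317 − (-16785) = 47102; wraps to -18434 = 1011011111111110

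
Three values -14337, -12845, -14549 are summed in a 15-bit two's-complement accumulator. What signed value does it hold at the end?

-8963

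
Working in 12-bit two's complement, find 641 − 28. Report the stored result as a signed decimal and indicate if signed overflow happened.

641 → 001010000001
28 → 000000011100
Subtract via negate-and-add: invert 000000011100 + 1 = 111111100100 (i.e. -28).
  001010000001
+ 111111100100
= 001001100101  (discard carry-out 1)
Result 001001100101: MSB = 0 → value 613.
Addends (after negating the subtrahend) have opposite signs, so signed overflow cannot occur.

613; no overflow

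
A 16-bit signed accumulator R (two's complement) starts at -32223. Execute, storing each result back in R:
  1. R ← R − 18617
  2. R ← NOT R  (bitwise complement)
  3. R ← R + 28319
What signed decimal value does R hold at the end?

13622

Start: R = -32223 = 1000001000100001.
R = -32223 − 18617 = -50840; wraps to 14696 = 0011100101101000
R = NOT 0011100101101000 = 1100011010010111 = -14697
R = -14697 + 28319 = 13622 = 0011010100110110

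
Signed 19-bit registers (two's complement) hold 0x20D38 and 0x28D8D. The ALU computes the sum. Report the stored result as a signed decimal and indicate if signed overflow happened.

-222523; overflow

0x20D38 = 0100000110100111000 = 134456 (signed)
0x28D8D = 0101000110110001101 = 167309 (signed)
  0100000110100111000
+ 0101000110110001101
= 1001001101011000101
Result 1001001101011000101: MSB = 1 → 301765 − 524288 = -222523.
Both addends are non-negative but the stored result is negative: signed overflow. The true value 134456 + 167309 = 301765 lies outside [-262144, 262143].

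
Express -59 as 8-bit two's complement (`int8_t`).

11000101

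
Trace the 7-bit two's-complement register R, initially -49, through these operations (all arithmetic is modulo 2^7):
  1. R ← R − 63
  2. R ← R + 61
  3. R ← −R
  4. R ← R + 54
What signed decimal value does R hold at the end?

-23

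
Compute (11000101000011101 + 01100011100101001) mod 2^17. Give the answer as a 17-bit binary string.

00101000101000110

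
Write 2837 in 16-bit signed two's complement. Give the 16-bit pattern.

0000101100010101

2837 is non-negative, so write it directly in 16 bits: 0000101100010101.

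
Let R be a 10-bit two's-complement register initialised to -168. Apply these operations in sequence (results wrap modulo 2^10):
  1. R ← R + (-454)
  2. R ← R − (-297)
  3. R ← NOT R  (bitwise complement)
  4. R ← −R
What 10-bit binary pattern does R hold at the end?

Start: R = -168 = 1101011000.
R = -168 + (-454) = -622; wraps to 402 = 0110010010
R = 402 − (-297) = 699; wraps to -325 = 1010111011
R = NOT 1010111011 = 0101000100 = 324
R = −(324) = -324 = 1010111100

1010111100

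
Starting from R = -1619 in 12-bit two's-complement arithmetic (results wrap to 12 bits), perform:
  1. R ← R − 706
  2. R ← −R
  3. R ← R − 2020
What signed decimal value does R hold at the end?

Start: R = -1619 = 100110101101.
R = -1619 − 706 = -2325; wraps to 1771 = 011011101011
R = −(1771) = -1771 = 100100010101
R = -1771 − 2020 = -3791; wraps to 305 = 000100110001

305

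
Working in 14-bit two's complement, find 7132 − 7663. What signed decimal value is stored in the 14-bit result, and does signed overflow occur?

7132 → 01101111011100
7663 → 01110111101111
Subtract via negate-and-add: invert 01110111101111 + 1 = 10001000010001 (i.e. -7663).
  01101111011100
+ 10001000010001
= 11110111101101
Result 11110111101101: MSB = 1 → 15853 − 16384 = -531.
Addends (after negating the subtrahend) have opposite signs, so signed overflow cannot occur.

-531; no overflow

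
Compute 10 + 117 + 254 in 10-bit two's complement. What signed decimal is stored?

381

10 + 117 = 127 (0001111111)
127 + 254 = 381 (0101111101)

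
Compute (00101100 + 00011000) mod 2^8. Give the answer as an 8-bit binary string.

01000100

  00101100
+ 00011000
= 01000100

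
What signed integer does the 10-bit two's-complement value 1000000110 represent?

MSB is 1, so the value is negative.
Invert: 0111111001. Add 1: 0111111010 = 506. So the value is −506.

-506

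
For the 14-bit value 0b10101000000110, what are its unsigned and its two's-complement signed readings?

Unsigned: 10101000000110 = 10758.
Signed: MSB=1 → 10758 − 16384 = -5626.

unsigned = 10758, signed = -5626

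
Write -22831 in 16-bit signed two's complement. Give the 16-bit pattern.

|-22831| = 22831 = 0101100100101111 in 16 bits.
Invert the bits: 1010011011010000. Add 1: 1010011011010001.

1010011011010001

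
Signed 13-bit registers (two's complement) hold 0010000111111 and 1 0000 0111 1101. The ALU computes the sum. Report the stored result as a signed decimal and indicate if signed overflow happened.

0010000111111 = 1087 (signed)
1 0000 0111 1101 → 1000001111101 = -3971 (signed)
  0010000111111
+ 1000001111101
= 1010010111100
Result 1010010111100: MSB = 1 → 5308 − 8192 = -2884.
Addends have opposite signs, so signed overflow cannot occur.

-2884; no overflow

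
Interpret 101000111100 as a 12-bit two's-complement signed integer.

MSB is 1, so the value is negative.
Invert: 010111000011. Add 1: 010111000100 = 1476. So the value is −1476.

-1476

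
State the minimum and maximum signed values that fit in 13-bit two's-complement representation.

min = -4096, max = 4095

Minimum: −2^12 = -4096.
Maximum: 2^12 − 1 = 4095.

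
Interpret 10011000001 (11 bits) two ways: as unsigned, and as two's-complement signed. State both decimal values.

unsigned = 1217, signed = -831

Unsigned: 10011000001 = 1217.
Signed: MSB=1 → 1217 − 2048 = -831.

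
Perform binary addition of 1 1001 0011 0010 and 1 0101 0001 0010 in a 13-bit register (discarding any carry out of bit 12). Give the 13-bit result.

0111001000100

  1100100110010
+ 1010100010010
= 0111001000100  (discard carry-out 1)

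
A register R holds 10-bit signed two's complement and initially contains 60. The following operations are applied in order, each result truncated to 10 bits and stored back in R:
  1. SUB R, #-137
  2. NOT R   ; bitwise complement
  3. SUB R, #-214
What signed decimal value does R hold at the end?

16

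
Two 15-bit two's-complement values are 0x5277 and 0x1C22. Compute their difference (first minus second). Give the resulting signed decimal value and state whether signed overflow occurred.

0x5277 = 101001001110111 = -11657 (signed)
0x1C22 = 001110000100010 = 7202 (signed)
Subtract via negate-and-add: invert 001110000100010 + 1 = 110001111011110 (i.e. -7202).
  101001001110111
+ 110001111011110
= 011011001010101  (discard carry-out 1)
Result 011011001010101: MSB = 0 → value 13909.
Both addends (after negating the subtrahend) are negative but the stored result is non-negative: signed overflow. The true value -11657 − 7202 = -18859 lies outside [-16384, 16383].

13909; overflow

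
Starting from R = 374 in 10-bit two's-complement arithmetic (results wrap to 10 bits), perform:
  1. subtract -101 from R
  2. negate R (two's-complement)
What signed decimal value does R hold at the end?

Start: R = 374 = 0101110110.
R = 374 − (-101) = 475 = 0111011011
R = −(475) = -475 = 1000100101

-475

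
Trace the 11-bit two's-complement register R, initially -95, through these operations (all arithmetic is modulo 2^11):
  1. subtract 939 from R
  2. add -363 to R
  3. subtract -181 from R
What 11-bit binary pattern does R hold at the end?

01101000000

Start: R = -95 = 11110100001.
R = -95 − 939 = -1034; wraps to 1014 = 01111110110
R = 1014 + (-363) = 651 = 01010001011
R = 651 − (-181) = 832 = 01101000000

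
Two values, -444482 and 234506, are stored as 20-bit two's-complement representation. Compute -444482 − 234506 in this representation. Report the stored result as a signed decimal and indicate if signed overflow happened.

369588; overflow

-444482 → 10010011011110111110
234506 → 00111001010000001010
Subtract via negate-and-add: invert 00111001010000001010 + 1 = 11000110101111110110 (i.e. -234506).
  10010011011110111110
+ 11000110101111110110
= 01011010001110110100  (discard carry-out 1)
Result 01011010001110110100: MSB = 0 → value 369588.
Both addends (after negating the subtrahend) are negative but the stored result is non-negative: signed overflow. The true value -444482 − 234506 = -678988 lies outside [-524288, 524287].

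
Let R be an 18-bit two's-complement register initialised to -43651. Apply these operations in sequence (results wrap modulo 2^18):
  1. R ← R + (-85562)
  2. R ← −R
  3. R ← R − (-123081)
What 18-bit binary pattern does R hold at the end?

111101100110000110

Start: R = -43651 = 110101010101111101.
R = -43651 + (-85562) = -129213 = 100000011101000011
R = −(-129213) = 129213 = 011111100010111101
R = 129213 − (-123081) = 252294; wraps to -9850 = 111101100110000110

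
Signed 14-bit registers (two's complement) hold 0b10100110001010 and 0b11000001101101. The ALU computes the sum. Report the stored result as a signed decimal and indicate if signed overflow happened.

6647; overflow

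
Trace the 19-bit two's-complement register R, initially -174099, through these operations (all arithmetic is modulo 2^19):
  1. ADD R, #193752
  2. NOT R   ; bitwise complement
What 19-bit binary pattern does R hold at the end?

1111011001100111010

Start: R = -174099 = 1010101011111101101.
R = -174099 + 193752 = 19653 = 0000100110011000101
R = NOT 0000100110011000101 = 1111011001100111010 = -19654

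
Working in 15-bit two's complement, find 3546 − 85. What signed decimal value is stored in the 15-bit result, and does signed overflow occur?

3546 → 000110111011010
85 → 000000001010101
Subtract via negate-and-add: invert 000000001010101 + 1 = 111111110101011 (i.e. -85).
  000110111011010
+ 111111110101011
= 000110110000101  (discard carry-out 1)
Result 000110110000101: MSB = 0 → value 3461.
Addends (after negating the subtrahend) have opposite signs, so signed overflow cannot occur.

3461; no overflow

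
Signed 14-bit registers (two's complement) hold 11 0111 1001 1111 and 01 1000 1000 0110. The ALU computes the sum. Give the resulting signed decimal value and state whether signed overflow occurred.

4133; no overflow

11 0111 1001 1111 → 11011110011111 = -2145 (signed)
01 1000 1000 0110 → 01100010000110 = 6278 (signed)
  11011110011111
+ 01100010000110
= 01000000100101  (discard carry-out 1)
Result 01000000100101: MSB = 0 → value 4133.
Addends have opposite signs, so signed overflow cannot occur.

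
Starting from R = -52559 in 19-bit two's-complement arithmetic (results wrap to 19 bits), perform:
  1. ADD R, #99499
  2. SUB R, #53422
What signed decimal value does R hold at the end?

-6482

Start: R = -52559 = 1110011001010110001.
R = -52559 + 99499 = 46940 = 0001011011101011100
R = 46940 − 53422 = -6482 = 1111110011010101110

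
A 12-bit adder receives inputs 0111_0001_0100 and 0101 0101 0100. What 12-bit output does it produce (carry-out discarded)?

110001101000

  011100010100
+ 010101010100
= 110001101000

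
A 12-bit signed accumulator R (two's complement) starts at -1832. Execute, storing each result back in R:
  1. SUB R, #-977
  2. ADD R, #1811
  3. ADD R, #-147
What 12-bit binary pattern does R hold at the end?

001100101001

Start: R = -1832 = 100011011000.
R = -1832 − (-977) = -855 = 110010101001
R = -855 + 1811 = 956 = 001110111100
R = 956 + (-147) = 809 = 001100101001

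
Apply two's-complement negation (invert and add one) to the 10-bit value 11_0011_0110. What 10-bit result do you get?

Invert: 0011001001. Add 1: 0011001010.
Check: 1100110110 = -202, 0011001010 = 202.

0011001010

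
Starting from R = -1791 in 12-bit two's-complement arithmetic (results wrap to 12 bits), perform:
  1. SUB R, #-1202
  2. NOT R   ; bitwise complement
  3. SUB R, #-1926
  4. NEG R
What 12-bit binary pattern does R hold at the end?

Start: R = -1791 = 100100000001.
R = -1791 − (-1202) = -589 = 110110110011
R = NOT 110110110011 = 001001001100 = 588
R = 588 − (-1926) = 2514; wraps to -1582 = 100111010010
R = −(-1582) = 1582 = 011000101110

011000101110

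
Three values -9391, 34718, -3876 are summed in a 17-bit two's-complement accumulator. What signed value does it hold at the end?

-9391 + 34718 = 25327 (00110001011101111)
25327 + (-3876) = 21451 (00101001111001011)

21451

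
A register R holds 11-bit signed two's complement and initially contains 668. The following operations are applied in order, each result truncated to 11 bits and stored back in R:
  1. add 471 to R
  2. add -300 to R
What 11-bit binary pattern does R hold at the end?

01101000111

Start: R = 668 = 01010011100.
R = 668 + 471 = 1139; wraps to -909 = 10001110011
R = -909 + (-300) = -1209; wraps to 839 = 01101000111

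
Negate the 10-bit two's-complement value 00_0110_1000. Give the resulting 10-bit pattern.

1110011000

Invert: 1110010111. Add 1: 1110011000.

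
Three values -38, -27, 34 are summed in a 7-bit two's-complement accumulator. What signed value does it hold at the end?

-31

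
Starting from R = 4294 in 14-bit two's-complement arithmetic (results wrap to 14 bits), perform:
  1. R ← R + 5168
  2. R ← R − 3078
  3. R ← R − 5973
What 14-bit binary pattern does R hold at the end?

Start: R = 4294 = 01000011000110.
R = 4294 + 5168 = 9462; wraps to -6922 = 10010011110110
R = -6922 − 3078 = -10000; wraps to 6384 = 01100011110000
R = 6384 − 5973 = 411 = 00000110011011

00000110011011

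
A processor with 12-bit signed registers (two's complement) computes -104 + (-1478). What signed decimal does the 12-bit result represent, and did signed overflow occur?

-1582; no overflow

-104 → 111110011000
-1478 → 101000111010
  111110011000
+ 101000111010
= 100111010010  (discard carry-out 1)
Result 100111010010: MSB = 1 → 2514 − 4096 = -1582.
Both addends are negative and so is the stored result: no signed overflow.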